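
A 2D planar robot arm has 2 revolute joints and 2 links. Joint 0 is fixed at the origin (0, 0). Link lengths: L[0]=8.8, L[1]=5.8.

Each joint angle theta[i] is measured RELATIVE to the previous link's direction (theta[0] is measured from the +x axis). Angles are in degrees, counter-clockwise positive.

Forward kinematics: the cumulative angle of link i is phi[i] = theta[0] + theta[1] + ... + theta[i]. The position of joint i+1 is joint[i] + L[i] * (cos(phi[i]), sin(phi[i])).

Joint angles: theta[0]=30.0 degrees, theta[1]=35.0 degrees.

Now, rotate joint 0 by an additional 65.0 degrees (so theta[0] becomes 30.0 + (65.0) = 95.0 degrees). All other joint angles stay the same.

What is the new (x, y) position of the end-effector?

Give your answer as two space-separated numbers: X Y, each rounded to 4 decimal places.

joint[0] = (0.0000, 0.0000)  (base)
link 0: phi[0] = 95 = 95 deg
  cos(95 deg) = -0.0872, sin(95 deg) = 0.9962
  joint[1] = (0.0000, 0.0000) + 8.8 * (-0.0872, 0.9962) = (0.0000 + -0.7670, 0.0000 + 8.7665) = (-0.7670, 8.7665)
link 1: phi[1] = 95 + 35 = 130 deg
  cos(130 deg) = -0.6428, sin(130 deg) = 0.7660
  joint[2] = (-0.7670, 8.7665) + 5.8 * (-0.6428, 0.7660) = (-0.7670 + -3.7282, 8.7665 + 4.4431) = (-4.4951, 13.2096)
End effector: (-4.4951, 13.2096)

Answer: -4.4951 13.2096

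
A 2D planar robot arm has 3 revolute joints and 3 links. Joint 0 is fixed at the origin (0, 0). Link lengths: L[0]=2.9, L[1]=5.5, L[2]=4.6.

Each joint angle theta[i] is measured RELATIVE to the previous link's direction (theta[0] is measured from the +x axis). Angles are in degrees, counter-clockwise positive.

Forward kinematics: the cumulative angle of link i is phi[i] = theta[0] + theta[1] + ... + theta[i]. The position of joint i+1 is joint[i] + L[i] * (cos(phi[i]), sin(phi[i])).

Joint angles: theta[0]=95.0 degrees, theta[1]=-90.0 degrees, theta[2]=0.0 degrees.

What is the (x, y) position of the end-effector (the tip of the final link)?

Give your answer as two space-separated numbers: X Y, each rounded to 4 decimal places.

joint[0] = (0.0000, 0.0000)  (base)
link 0: phi[0] = 95 = 95 deg
  cos(95 deg) = -0.0872, sin(95 deg) = 0.9962
  joint[1] = (0.0000, 0.0000) + 2.9 * (-0.0872, 0.9962) = (0.0000 + -0.2528, 0.0000 + 2.8890) = (-0.2528, 2.8890)
link 1: phi[1] = 95 + -90 = 5 deg
  cos(5 deg) = 0.9962, sin(5 deg) = 0.0872
  joint[2] = (-0.2528, 2.8890) + 5.5 * (0.9962, 0.0872) = (-0.2528 + 5.4791, 2.8890 + 0.4794) = (5.2263, 3.3683)
link 2: phi[2] = 95 + -90 + 0 = 5 deg
  cos(5 deg) = 0.9962, sin(5 deg) = 0.0872
  joint[3] = (5.2263, 3.3683) + 4.6 * (0.9962, 0.0872) = (5.2263 + 4.5825, 3.3683 + 0.4009) = (9.8088, 3.7692)
End effector: (9.8088, 3.7692)

Answer: 9.8088 3.7692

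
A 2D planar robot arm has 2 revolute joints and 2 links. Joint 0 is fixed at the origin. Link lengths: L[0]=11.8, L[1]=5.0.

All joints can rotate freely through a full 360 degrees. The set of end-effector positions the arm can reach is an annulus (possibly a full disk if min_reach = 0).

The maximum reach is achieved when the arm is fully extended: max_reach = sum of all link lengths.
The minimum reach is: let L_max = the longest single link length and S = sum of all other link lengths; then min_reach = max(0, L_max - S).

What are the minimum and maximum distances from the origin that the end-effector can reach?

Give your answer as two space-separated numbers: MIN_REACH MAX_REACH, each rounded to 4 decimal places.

Answer: 6.8000 16.8000

Derivation:
Link lengths: [11.8, 5.0]
max_reach = 11.8 + 5 = 16.8
L_max = max([11.8, 5.0]) = 11.8
S (sum of others) = 16.8 - 11.8 = 5
min_reach = max(0, 11.8 - 5) = max(0, 6.8) = 6.8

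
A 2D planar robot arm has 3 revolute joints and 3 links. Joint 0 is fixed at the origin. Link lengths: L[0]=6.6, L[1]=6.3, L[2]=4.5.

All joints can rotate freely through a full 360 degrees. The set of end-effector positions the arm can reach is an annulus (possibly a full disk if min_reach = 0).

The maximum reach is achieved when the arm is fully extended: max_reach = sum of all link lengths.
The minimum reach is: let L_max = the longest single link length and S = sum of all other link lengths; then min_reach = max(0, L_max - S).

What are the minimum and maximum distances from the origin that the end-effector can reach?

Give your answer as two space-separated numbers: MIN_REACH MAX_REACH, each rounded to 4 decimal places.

Answer: 0.0000 17.4000

Derivation:
Link lengths: [6.6, 6.3, 4.5]
max_reach = 6.6 + 6.3 + 4.5 = 17.4
L_max = max([6.6, 6.3, 4.5]) = 6.6
S (sum of others) = 17.4 - 6.6 = 10.8
min_reach = max(0, 6.6 - 10.8) = max(0, -4.2) = 0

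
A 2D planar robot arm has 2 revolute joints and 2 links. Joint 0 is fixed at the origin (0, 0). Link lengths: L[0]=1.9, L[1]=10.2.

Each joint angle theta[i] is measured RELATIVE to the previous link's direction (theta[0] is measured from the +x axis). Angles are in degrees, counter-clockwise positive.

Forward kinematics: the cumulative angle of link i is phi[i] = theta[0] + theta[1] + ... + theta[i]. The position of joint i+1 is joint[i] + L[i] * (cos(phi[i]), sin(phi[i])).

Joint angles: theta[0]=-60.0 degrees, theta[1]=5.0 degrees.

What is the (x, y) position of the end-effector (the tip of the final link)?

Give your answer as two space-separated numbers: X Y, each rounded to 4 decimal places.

joint[0] = (0.0000, 0.0000)  (base)
link 0: phi[0] = -60 = -60 deg
  cos(-60 deg) = 0.5000, sin(-60 deg) = -0.8660
  joint[1] = (0.0000, 0.0000) + 1.9 * (0.5000, -0.8660) = (0.0000 + 0.9500, 0.0000 + -1.6454) = (0.9500, -1.6454)
link 1: phi[1] = -60 + 5 = -55 deg
  cos(-55 deg) = 0.5736, sin(-55 deg) = -0.8192
  joint[2] = (0.9500, -1.6454) + 10.2 * (0.5736, -0.8192) = (0.9500 + 5.8505, -1.6454 + -8.3554) = (6.8005, -10.0008)
End effector: (6.8005, -10.0008)

Answer: 6.8005 -10.0008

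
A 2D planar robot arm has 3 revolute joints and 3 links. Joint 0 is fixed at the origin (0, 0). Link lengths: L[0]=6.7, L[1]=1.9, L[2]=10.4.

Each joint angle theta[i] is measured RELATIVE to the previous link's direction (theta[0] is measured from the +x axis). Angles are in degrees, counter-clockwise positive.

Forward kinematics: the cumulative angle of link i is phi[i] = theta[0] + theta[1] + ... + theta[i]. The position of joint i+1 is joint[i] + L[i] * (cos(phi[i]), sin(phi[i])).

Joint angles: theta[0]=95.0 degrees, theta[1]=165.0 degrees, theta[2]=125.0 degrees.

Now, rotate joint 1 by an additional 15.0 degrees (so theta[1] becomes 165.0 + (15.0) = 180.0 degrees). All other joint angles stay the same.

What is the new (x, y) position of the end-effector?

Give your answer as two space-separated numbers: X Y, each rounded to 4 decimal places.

Answer: 7.5485 11.4667

Derivation:
joint[0] = (0.0000, 0.0000)  (base)
link 0: phi[0] = 95 = 95 deg
  cos(95 deg) = -0.0872, sin(95 deg) = 0.9962
  joint[1] = (0.0000, 0.0000) + 6.7 * (-0.0872, 0.9962) = (0.0000 + -0.5839, 0.0000 + 6.6745) = (-0.5839, 6.6745)
link 1: phi[1] = 95 + 180 = 275 deg
  cos(275 deg) = 0.0872, sin(275 deg) = -0.9962
  joint[2] = (-0.5839, 6.6745) + 1.9 * (0.0872, -0.9962) = (-0.5839 + 0.1656, 6.6745 + -1.8928) = (-0.4183, 4.7817)
link 2: phi[2] = 95 + 180 + 125 = 400 deg
  cos(400 deg) = 0.7660, sin(400 deg) = 0.6428
  joint[3] = (-0.4183, 4.7817) + 10.4 * (0.7660, 0.6428) = (-0.4183 + 7.9669, 4.7817 + 6.6850) = (7.5485, 11.4667)
End effector: (7.5485, 11.4667)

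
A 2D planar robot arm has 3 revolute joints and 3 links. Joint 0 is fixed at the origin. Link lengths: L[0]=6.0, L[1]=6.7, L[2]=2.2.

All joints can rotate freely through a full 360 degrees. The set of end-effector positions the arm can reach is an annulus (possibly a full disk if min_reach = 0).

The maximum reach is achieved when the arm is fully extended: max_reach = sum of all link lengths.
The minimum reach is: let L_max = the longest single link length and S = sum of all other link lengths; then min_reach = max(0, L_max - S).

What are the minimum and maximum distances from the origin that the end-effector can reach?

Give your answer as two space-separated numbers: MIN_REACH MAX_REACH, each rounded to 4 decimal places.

Answer: 0.0000 14.9000

Derivation:
Link lengths: [6.0, 6.7, 2.2]
max_reach = 6 + 6.7 + 2.2 = 14.9
L_max = max([6.0, 6.7, 2.2]) = 6.7
S (sum of others) = 14.9 - 6.7 = 8.2
min_reach = max(0, 6.7 - 8.2) = max(0, -1.5) = 0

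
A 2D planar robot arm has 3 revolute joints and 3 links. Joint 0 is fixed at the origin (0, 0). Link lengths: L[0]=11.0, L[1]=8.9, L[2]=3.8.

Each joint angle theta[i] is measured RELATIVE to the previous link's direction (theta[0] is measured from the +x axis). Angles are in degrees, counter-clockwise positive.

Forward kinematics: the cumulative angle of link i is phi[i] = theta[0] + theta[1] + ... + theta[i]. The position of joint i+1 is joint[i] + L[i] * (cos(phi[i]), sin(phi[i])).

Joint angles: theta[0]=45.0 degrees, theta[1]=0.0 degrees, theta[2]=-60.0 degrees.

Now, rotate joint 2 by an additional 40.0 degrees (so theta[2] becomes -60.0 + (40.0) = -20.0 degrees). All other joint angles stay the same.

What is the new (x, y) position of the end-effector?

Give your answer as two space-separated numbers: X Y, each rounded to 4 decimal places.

Answer: 17.5154 15.6774

Derivation:
joint[0] = (0.0000, 0.0000)  (base)
link 0: phi[0] = 45 = 45 deg
  cos(45 deg) = 0.7071, sin(45 deg) = 0.7071
  joint[1] = (0.0000, 0.0000) + 11 * (0.7071, 0.7071) = (0.0000 + 7.7782, 0.0000 + 7.7782) = (7.7782, 7.7782)
link 1: phi[1] = 45 + 0 = 45 deg
  cos(45 deg) = 0.7071, sin(45 deg) = 0.7071
  joint[2] = (7.7782, 7.7782) + 8.9 * (0.7071, 0.7071) = (7.7782 + 6.2933, 7.7782 + 6.2933) = (14.0714, 14.0714)
link 2: phi[2] = 45 + 0 + -20 = 25 deg
  cos(25 deg) = 0.9063, sin(25 deg) = 0.4226
  joint[3] = (14.0714, 14.0714) + 3.8 * (0.9063, 0.4226) = (14.0714 + 3.4440, 14.0714 + 1.6059) = (17.5154, 15.6774)
End effector: (17.5154, 15.6774)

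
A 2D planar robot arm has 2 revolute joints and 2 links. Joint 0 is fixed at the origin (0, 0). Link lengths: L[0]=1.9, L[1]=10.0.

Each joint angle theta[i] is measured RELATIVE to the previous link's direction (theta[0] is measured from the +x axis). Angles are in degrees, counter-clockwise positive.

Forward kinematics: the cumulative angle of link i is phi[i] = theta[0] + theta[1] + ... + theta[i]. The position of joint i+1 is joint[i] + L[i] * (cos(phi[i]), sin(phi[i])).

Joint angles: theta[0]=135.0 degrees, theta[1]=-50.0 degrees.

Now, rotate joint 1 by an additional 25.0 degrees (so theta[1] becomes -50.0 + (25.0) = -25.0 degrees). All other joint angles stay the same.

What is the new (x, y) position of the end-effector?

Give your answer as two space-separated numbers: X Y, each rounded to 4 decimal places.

joint[0] = (0.0000, 0.0000)  (base)
link 0: phi[0] = 135 = 135 deg
  cos(135 deg) = -0.7071, sin(135 deg) = 0.7071
  joint[1] = (0.0000, 0.0000) + 1.9 * (-0.7071, 0.7071) = (0.0000 + -1.3435, 0.0000 + 1.3435) = (-1.3435, 1.3435)
link 1: phi[1] = 135 + -25 = 110 deg
  cos(110 deg) = -0.3420, sin(110 deg) = 0.9397
  joint[2] = (-1.3435, 1.3435) + 10 * (-0.3420, 0.9397) = (-1.3435 + -3.4202, 1.3435 + 9.3969) = (-4.7637, 10.7404)
End effector: (-4.7637, 10.7404)

Answer: -4.7637 10.7404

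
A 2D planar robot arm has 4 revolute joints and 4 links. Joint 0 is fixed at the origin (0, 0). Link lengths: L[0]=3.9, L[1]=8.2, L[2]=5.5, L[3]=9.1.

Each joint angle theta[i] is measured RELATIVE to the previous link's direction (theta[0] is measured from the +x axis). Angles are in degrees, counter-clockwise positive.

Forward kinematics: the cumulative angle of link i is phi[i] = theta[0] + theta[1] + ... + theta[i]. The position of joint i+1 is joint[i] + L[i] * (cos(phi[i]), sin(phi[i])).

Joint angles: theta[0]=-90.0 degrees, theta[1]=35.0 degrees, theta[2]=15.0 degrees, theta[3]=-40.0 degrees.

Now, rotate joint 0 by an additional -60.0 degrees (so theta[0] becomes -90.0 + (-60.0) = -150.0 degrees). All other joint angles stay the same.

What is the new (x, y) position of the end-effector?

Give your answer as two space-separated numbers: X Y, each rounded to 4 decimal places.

joint[0] = (0.0000, 0.0000)  (base)
link 0: phi[0] = -150 = -150 deg
  cos(-150 deg) = -0.8660, sin(-150 deg) = -0.5000
  joint[1] = (0.0000, 0.0000) + 3.9 * (-0.8660, -0.5000) = (0.0000 + -3.3775, 0.0000 + -1.9500) = (-3.3775, -1.9500)
link 1: phi[1] = -150 + 35 = -115 deg
  cos(-115 deg) = -0.4226, sin(-115 deg) = -0.9063
  joint[2] = (-3.3775, -1.9500) + 8.2 * (-0.4226, -0.9063) = (-3.3775 + -3.4655, -1.9500 + -7.4317) = (-6.8430, -9.3817)
link 2: phi[2] = -150 + 35 + 15 = -100 deg
  cos(-100 deg) = -0.1736, sin(-100 deg) = -0.9848
  joint[3] = (-6.8430, -9.3817) + 5.5 * (-0.1736, -0.9848) = (-6.8430 + -0.9551, -9.3817 + -5.4164) = (-7.7980, -14.7982)
link 3: phi[3] = -150 + 35 + 15 + -40 = -140 deg
  cos(-140 deg) = -0.7660, sin(-140 deg) = -0.6428
  joint[4] = (-7.7980, -14.7982) + 9.1 * (-0.7660, -0.6428) = (-7.7980 + -6.9710, -14.7982 + -5.8494) = (-14.7690, -20.6475)
End effector: (-14.7690, -20.6475)

Answer: -14.7690 -20.6475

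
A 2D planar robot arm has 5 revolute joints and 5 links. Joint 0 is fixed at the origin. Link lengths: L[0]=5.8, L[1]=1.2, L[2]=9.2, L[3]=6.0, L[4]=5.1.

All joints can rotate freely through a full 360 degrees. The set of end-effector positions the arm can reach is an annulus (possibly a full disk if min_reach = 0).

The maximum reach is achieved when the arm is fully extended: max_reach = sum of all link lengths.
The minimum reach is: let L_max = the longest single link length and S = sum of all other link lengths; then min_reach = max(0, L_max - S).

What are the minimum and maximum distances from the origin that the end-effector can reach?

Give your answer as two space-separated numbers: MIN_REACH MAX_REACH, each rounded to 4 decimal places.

Link lengths: [5.8, 1.2, 9.2, 6.0, 5.1]
max_reach = 5.8 + 1.2 + 9.2 + 6 + 5.1 = 27.3
L_max = max([5.8, 1.2, 9.2, 6.0, 5.1]) = 9.2
S (sum of others) = 27.3 - 9.2 = 18.1
min_reach = max(0, 9.2 - 18.1) = max(0, -8.9) = 0

Answer: 0.0000 27.3000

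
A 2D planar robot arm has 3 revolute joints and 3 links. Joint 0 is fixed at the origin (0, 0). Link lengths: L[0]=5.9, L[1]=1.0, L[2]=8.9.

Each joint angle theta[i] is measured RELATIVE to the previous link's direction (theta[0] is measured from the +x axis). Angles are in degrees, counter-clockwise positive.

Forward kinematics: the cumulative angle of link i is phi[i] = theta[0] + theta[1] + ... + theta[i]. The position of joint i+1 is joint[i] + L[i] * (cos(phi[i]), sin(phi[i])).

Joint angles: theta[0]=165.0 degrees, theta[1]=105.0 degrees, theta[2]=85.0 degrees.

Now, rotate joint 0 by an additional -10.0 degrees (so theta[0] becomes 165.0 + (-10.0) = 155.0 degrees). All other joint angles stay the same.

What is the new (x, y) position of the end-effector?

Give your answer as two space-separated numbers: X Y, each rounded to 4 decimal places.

joint[0] = (0.0000, 0.0000)  (base)
link 0: phi[0] = 155 = 155 deg
  cos(155 deg) = -0.9063, sin(155 deg) = 0.4226
  joint[1] = (0.0000, 0.0000) + 5.9 * (-0.9063, 0.4226) = (0.0000 + -5.3472, 0.0000 + 2.4934) = (-5.3472, 2.4934)
link 1: phi[1] = 155 + 105 = 260 deg
  cos(260 deg) = -0.1736, sin(260 deg) = -0.9848
  joint[2] = (-5.3472, 2.4934) + 1 * (-0.1736, -0.9848) = (-5.3472 + -0.1736, 2.4934 + -0.9848) = (-5.5209, 1.5086)
link 2: phi[2] = 155 + 105 + 85 = 345 deg
  cos(345 deg) = 0.9659, sin(345 deg) = -0.2588
  joint[3] = (-5.5209, 1.5086) + 8.9 * (0.9659, -0.2588) = (-5.5209 + 8.5967, 1.5086 + -2.3035) = (3.0759, -0.7948)
End effector: (3.0759, -0.7948)

Answer: 3.0759 -0.7948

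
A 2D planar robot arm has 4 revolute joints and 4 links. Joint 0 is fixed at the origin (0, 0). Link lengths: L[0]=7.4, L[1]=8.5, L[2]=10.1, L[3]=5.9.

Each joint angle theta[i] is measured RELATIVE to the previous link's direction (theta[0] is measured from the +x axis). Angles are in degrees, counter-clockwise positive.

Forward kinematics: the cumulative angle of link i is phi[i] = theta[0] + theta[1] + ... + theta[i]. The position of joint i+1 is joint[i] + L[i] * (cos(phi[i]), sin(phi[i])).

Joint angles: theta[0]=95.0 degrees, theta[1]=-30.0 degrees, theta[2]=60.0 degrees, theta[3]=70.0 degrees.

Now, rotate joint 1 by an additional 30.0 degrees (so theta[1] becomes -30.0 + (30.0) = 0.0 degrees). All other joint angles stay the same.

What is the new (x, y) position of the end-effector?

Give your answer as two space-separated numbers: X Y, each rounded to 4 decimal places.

Answer: -14.7114 15.9360

Derivation:
joint[0] = (0.0000, 0.0000)  (base)
link 0: phi[0] = 95 = 95 deg
  cos(95 deg) = -0.0872, sin(95 deg) = 0.9962
  joint[1] = (0.0000, 0.0000) + 7.4 * (-0.0872, 0.9962) = (0.0000 + -0.6450, 0.0000 + 7.3718) = (-0.6450, 7.3718)
link 1: phi[1] = 95 + 0 = 95 deg
  cos(95 deg) = -0.0872, sin(95 deg) = 0.9962
  joint[2] = (-0.6450, 7.3718) + 8.5 * (-0.0872, 0.9962) = (-0.6450 + -0.7408, 7.3718 + 8.4677) = (-1.3858, 15.8395)
link 2: phi[2] = 95 + 0 + 60 = 155 deg
  cos(155 deg) = -0.9063, sin(155 deg) = 0.4226
  joint[3] = (-1.3858, 15.8395) + 10.1 * (-0.9063, 0.4226) = (-1.3858 + -9.1537, 15.8395 + 4.2684) = (-10.5395, 20.1079)
link 3: phi[3] = 95 + 0 + 60 + 70 = 225 deg
  cos(225 deg) = -0.7071, sin(225 deg) = -0.7071
  joint[4] = (-10.5395, 20.1079) + 5.9 * (-0.7071, -0.7071) = (-10.5395 + -4.1719, 20.1079 + -4.1719) = (-14.7114, 15.9360)
End effector: (-14.7114, 15.9360)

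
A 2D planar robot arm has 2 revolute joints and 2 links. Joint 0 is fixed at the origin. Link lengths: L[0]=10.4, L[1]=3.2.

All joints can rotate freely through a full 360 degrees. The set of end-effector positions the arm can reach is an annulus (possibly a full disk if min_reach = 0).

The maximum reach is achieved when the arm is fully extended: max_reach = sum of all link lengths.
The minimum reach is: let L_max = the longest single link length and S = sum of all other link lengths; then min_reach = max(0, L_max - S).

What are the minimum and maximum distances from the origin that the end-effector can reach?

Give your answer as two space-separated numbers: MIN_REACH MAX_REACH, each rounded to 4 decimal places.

Link lengths: [10.4, 3.2]
max_reach = 10.4 + 3.2 = 13.6
L_max = max([10.4, 3.2]) = 10.4
S (sum of others) = 13.6 - 10.4 = 3.2
min_reach = max(0, 10.4 - 3.2) = max(0, 7.2) = 7.2

Answer: 7.2000 13.6000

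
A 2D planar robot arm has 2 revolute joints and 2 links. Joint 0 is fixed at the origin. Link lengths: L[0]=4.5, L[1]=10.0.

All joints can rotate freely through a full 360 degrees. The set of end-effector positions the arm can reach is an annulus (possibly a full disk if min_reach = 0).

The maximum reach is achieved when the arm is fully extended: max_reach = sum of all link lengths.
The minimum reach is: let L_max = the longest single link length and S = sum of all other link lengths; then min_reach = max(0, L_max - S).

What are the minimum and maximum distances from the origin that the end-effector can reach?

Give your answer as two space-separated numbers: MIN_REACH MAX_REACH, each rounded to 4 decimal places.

Answer: 5.5000 14.5000

Derivation:
Link lengths: [4.5, 10.0]
max_reach = 4.5 + 10 = 14.5
L_max = max([4.5, 10.0]) = 10
S (sum of others) = 14.5 - 10 = 4.5
min_reach = max(0, 10 - 4.5) = max(0, 5.5) = 5.5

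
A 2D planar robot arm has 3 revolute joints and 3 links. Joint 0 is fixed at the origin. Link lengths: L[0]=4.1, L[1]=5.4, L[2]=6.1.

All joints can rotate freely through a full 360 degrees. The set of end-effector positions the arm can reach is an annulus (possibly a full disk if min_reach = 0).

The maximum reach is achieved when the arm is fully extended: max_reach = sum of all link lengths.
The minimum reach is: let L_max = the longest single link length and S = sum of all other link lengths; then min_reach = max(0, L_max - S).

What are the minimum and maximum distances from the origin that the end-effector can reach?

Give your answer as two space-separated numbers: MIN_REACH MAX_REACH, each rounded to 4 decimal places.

Answer: 0.0000 15.6000

Derivation:
Link lengths: [4.1, 5.4, 6.1]
max_reach = 4.1 + 5.4 + 6.1 = 15.6
L_max = max([4.1, 5.4, 6.1]) = 6.1
S (sum of others) = 15.6 - 6.1 = 9.5
min_reach = max(0, 6.1 - 9.5) = max(0, -3.4) = 0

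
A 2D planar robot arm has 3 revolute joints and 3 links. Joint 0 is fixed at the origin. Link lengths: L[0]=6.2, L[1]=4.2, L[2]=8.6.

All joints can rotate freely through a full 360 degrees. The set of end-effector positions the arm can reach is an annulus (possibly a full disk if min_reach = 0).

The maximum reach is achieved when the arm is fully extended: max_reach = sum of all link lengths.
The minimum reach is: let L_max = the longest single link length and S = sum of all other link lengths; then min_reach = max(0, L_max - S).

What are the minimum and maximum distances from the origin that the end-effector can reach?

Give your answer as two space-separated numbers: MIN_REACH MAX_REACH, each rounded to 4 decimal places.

Link lengths: [6.2, 4.2, 8.6]
max_reach = 6.2 + 4.2 + 8.6 = 19
L_max = max([6.2, 4.2, 8.6]) = 8.6
S (sum of others) = 19 - 8.6 = 10.4
min_reach = max(0, 8.6 - 10.4) = max(0, -1.8) = 0

Answer: 0.0000 19.0000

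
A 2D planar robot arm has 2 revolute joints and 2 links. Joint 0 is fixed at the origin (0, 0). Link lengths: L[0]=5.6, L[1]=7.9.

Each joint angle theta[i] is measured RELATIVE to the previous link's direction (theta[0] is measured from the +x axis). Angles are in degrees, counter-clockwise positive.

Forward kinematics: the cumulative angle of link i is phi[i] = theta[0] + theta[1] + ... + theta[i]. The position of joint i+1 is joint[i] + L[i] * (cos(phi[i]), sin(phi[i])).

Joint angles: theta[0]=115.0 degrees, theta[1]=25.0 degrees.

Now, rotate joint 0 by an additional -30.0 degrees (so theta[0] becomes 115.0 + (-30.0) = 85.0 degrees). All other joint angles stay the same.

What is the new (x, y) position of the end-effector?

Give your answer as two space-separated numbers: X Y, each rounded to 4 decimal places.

joint[0] = (0.0000, 0.0000)  (base)
link 0: phi[0] = 85 = 85 deg
  cos(85 deg) = 0.0872, sin(85 deg) = 0.9962
  joint[1] = (0.0000, 0.0000) + 5.6 * (0.0872, 0.9962) = (0.0000 + 0.4881, 0.0000 + 5.5787) = (0.4881, 5.5787)
link 1: phi[1] = 85 + 25 = 110 deg
  cos(110 deg) = -0.3420, sin(110 deg) = 0.9397
  joint[2] = (0.4881, 5.5787) + 7.9 * (-0.3420, 0.9397) = (0.4881 + -2.7020, 5.5787 + 7.4236) = (-2.2139, 13.0023)
End effector: (-2.2139, 13.0023)

Answer: -2.2139 13.0023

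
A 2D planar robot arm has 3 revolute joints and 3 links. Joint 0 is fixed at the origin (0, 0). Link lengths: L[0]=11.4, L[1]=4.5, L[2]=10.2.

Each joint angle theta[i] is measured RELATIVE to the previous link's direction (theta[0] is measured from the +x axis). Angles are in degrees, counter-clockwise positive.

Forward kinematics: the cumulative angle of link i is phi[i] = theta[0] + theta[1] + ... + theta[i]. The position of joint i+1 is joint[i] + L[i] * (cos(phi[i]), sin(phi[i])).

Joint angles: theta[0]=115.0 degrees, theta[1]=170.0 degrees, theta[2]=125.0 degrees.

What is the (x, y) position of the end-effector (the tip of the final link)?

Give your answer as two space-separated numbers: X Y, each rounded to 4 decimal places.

Answer: 2.9033 13.7989

Derivation:
joint[0] = (0.0000, 0.0000)  (base)
link 0: phi[0] = 115 = 115 deg
  cos(115 deg) = -0.4226, sin(115 deg) = 0.9063
  joint[1] = (0.0000, 0.0000) + 11.4 * (-0.4226, 0.9063) = (0.0000 + -4.8178, 0.0000 + 10.3319) = (-4.8178, 10.3319)
link 1: phi[1] = 115 + 170 = 285 deg
  cos(285 deg) = 0.2588, sin(285 deg) = -0.9659
  joint[2] = (-4.8178, 10.3319) + 4.5 * (0.2588, -0.9659) = (-4.8178 + 1.1647, 10.3319 + -4.3467) = (-3.6532, 5.9852)
link 2: phi[2] = 115 + 170 + 125 = 410 deg
  cos(410 deg) = 0.6428, sin(410 deg) = 0.7660
  joint[3] = (-3.6532, 5.9852) + 10.2 * (0.6428, 0.7660) = (-3.6532 + 6.5564, 5.9852 + 7.8137) = (2.9033, 13.7989)
End effector: (2.9033, 13.7989)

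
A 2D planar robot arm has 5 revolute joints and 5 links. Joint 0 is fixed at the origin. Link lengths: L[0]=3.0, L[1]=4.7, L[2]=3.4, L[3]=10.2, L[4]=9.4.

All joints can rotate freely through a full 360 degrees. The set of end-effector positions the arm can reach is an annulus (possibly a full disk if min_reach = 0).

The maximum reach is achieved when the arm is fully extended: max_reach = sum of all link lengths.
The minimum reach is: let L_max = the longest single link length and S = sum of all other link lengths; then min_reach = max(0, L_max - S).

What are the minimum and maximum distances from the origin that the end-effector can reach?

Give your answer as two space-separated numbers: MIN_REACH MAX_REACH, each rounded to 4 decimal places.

Answer: 0.0000 30.7000

Derivation:
Link lengths: [3.0, 4.7, 3.4, 10.2, 9.4]
max_reach = 3 + 4.7 + 3.4 + 10.2 + 9.4 = 30.7
L_max = max([3.0, 4.7, 3.4, 10.2, 9.4]) = 10.2
S (sum of others) = 30.7 - 10.2 = 20.5
min_reach = max(0, 10.2 - 20.5) = max(0, -10.3) = 0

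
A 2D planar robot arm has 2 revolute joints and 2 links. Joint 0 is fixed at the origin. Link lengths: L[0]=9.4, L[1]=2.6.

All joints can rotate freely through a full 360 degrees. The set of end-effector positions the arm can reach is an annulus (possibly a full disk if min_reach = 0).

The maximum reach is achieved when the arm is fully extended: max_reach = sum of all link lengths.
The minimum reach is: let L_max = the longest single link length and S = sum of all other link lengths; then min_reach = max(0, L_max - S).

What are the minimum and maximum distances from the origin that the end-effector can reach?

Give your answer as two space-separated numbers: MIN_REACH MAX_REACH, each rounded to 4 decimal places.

Link lengths: [9.4, 2.6]
max_reach = 9.4 + 2.6 = 12
L_max = max([9.4, 2.6]) = 9.4
S (sum of others) = 12 - 9.4 = 2.6
min_reach = max(0, 9.4 - 2.6) = max(0, 6.8) = 6.8

Answer: 6.8000 12.0000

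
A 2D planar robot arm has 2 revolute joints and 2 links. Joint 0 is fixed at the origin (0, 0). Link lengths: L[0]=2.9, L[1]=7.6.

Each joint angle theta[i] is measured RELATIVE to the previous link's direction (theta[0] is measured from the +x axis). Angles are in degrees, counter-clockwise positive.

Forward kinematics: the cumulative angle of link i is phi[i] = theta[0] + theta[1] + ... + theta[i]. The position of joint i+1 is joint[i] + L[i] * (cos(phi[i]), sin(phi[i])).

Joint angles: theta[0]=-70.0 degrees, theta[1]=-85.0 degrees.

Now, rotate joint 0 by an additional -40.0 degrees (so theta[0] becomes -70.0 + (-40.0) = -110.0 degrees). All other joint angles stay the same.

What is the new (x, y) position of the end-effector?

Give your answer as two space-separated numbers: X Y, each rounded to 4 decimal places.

joint[0] = (0.0000, 0.0000)  (base)
link 0: phi[0] = -110 = -110 deg
  cos(-110 deg) = -0.3420, sin(-110 deg) = -0.9397
  joint[1] = (0.0000, 0.0000) + 2.9 * (-0.3420, -0.9397) = (0.0000 + -0.9919, 0.0000 + -2.7251) = (-0.9919, -2.7251)
link 1: phi[1] = -110 + -85 = -195 deg
  cos(-195 deg) = -0.9659, sin(-195 deg) = 0.2588
  joint[2] = (-0.9919, -2.7251) + 7.6 * (-0.9659, 0.2588) = (-0.9919 + -7.3410, -2.7251 + 1.9670) = (-8.3329, -0.7581)
End effector: (-8.3329, -0.7581)

Answer: -8.3329 -0.7581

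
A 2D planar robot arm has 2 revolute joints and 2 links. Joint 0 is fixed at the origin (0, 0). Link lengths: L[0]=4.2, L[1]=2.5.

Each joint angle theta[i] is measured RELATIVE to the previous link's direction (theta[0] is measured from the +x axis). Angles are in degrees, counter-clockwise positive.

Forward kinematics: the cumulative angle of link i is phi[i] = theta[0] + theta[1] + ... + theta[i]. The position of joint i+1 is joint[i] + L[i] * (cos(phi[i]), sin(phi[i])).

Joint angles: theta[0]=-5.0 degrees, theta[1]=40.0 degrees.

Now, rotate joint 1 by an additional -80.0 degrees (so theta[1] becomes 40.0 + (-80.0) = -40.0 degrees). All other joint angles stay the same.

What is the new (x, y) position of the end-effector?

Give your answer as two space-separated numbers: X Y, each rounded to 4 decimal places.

Answer: 5.9518 -2.1338

Derivation:
joint[0] = (0.0000, 0.0000)  (base)
link 0: phi[0] = -5 = -5 deg
  cos(-5 deg) = 0.9962, sin(-5 deg) = -0.0872
  joint[1] = (0.0000, 0.0000) + 4.2 * (0.9962, -0.0872) = (0.0000 + 4.1840, 0.0000 + -0.3661) = (4.1840, -0.3661)
link 1: phi[1] = -5 + -40 = -45 deg
  cos(-45 deg) = 0.7071, sin(-45 deg) = -0.7071
  joint[2] = (4.1840, -0.3661) + 2.5 * (0.7071, -0.7071) = (4.1840 + 1.7678, -0.3661 + -1.7678) = (5.9518, -2.1338)
End effector: (5.9518, -2.1338)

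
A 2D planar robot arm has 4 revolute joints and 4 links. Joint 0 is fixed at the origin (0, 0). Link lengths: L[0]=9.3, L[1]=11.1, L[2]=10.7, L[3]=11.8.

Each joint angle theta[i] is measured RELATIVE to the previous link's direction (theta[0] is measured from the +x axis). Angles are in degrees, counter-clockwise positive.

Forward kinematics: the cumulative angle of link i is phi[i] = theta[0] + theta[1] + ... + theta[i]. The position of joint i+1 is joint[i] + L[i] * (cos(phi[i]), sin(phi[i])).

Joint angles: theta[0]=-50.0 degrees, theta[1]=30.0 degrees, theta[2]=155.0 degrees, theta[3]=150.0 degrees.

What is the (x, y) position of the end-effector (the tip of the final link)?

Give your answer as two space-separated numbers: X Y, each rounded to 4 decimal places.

Answer: 11.8965 -14.7525

Derivation:
joint[0] = (0.0000, 0.0000)  (base)
link 0: phi[0] = -50 = -50 deg
  cos(-50 deg) = 0.6428, sin(-50 deg) = -0.7660
  joint[1] = (0.0000, 0.0000) + 9.3 * (0.6428, -0.7660) = (0.0000 + 5.9779, 0.0000 + -7.1242) = (5.9779, -7.1242)
link 1: phi[1] = -50 + 30 = -20 deg
  cos(-20 deg) = 0.9397, sin(-20 deg) = -0.3420
  joint[2] = (5.9779, -7.1242) + 11.1 * (0.9397, -0.3420) = (5.9779 + 10.4306, -7.1242 + -3.7964) = (16.4085, -10.9206)
link 2: phi[2] = -50 + 30 + 155 = 135 deg
  cos(135 deg) = -0.7071, sin(135 deg) = 0.7071
  joint[3] = (16.4085, -10.9206) + 10.7 * (-0.7071, 0.7071) = (16.4085 + -7.5660, -10.9206 + 7.5660) = (8.8425, -3.3546)
link 3: phi[3] = -50 + 30 + 155 + 150 = 285 deg
  cos(285 deg) = 0.2588, sin(285 deg) = -0.9659
  joint[4] = (8.8425, -3.3546) + 11.8 * (0.2588, -0.9659) = (8.8425 + 3.0541, -3.3546 + -11.3979) = (11.8965, -14.7525)
End effector: (11.8965, -14.7525)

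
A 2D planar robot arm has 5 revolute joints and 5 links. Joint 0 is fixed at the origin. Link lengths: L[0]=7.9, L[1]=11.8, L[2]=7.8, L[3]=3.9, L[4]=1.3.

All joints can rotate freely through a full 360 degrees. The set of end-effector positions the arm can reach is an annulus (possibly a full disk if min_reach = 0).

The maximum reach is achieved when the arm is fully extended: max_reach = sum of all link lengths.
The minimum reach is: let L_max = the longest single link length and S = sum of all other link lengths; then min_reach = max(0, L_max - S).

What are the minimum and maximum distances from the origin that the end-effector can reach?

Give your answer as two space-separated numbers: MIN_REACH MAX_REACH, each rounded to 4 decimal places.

Link lengths: [7.9, 11.8, 7.8, 3.9, 1.3]
max_reach = 7.9 + 11.8 + 7.8 + 3.9 + 1.3 = 32.7
L_max = max([7.9, 11.8, 7.8, 3.9, 1.3]) = 11.8
S (sum of others) = 32.7 - 11.8 = 20.9
min_reach = max(0, 11.8 - 20.9) = max(0, -9.1) = 0

Answer: 0.0000 32.7000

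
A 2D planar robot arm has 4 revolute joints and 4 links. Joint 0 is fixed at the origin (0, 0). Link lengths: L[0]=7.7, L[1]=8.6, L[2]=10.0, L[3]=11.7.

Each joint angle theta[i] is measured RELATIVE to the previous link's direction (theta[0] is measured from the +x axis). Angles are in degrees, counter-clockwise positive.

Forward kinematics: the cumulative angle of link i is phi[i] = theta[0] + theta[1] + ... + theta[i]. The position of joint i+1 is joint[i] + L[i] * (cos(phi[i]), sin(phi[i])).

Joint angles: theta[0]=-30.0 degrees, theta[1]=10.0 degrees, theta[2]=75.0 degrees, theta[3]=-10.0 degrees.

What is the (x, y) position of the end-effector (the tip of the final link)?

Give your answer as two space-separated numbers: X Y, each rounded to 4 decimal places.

Answer: 28.7587 9.6733

Derivation:
joint[0] = (0.0000, 0.0000)  (base)
link 0: phi[0] = -30 = -30 deg
  cos(-30 deg) = 0.8660, sin(-30 deg) = -0.5000
  joint[1] = (0.0000, 0.0000) + 7.7 * (0.8660, -0.5000) = (0.0000 + 6.6684, 0.0000 + -3.8500) = (6.6684, -3.8500)
link 1: phi[1] = -30 + 10 = -20 deg
  cos(-20 deg) = 0.9397, sin(-20 deg) = -0.3420
  joint[2] = (6.6684, -3.8500) + 8.6 * (0.9397, -0.3420) = (6.6684 + 8.0814, -3.8500 + -2.9414) = (14.7498, -6.7914)
link 2: phi[2] = -30 + 10 + 75 = 55 deg
  cos(55 deg) = 0.5736, sin(55 deg) = 0.8192
  joint[3] = (14.7498, -6.7914) + 10 * (0.5736, 0.8192) = (14.7498 + 5.7358, -6.7914 + 8.1915) = (20.4855, 1.4001)
link 3: phi[3] = -30 + 10 + 75 + -10 = 45 deg
  cos(45 deg) = 0.7071, sin(45 deg) = 0.7071
  joint[4] = (20.4855, 1.4001) + 11.7 * (0.7071, 0.7071) = (20.4855 + 8.2731, 1.4001 + 8.2731) = (28.7587, 9.6733)
End effector: (28.7587, 9.6733)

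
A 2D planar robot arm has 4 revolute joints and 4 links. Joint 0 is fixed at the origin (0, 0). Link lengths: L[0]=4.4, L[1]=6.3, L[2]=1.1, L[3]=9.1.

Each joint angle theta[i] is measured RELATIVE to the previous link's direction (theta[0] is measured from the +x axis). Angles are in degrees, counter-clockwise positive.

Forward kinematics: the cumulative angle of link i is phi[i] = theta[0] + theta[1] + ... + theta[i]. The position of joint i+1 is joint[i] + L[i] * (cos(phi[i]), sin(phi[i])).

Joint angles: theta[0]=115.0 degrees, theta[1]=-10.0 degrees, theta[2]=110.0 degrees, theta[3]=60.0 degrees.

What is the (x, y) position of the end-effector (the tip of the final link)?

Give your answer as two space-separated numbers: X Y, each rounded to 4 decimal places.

Answer: -3.5980 0.3768

Derivation:
joint[0] = (0.0000, 0.0000)  (base)
link 0: phi[0] = 115 = 115 deg
  cos(115 deg) = -0.4226, sin(115 deg) = 0.9063
  joint[1] = (0.0000, 0.0000) + 4.4 * (-0.4226, 0.9063) = (0.0000 + -1.8595, 0.0000 + 3.9878) = (-1.8595, 3.9878)
link 1: phi[1] = 115 + -10 = 105 deg
  cos(105 deg) = -0.2588, sin(105 deg) = 0.9659
  joint[2] = (-1.8595, 3.9878) + 6.3 * (-0.2588, 0.9659) = (-1.8595 + -1.6306, 3.9878 + 6.0853) = (-3.4901, 10.0731)
link 2: phi[2] = 115 + -10 + 110 = 215 deg
  cos(215 deg) = -0.8192, sin(215 deg) = -0.5736
  joint[3] = (-3.4901, 10.0731) + 1.1 * (-0.8192, -0.5736) = (-3.4901 + -0.9011, 10.0731 + -0.6309) = (-4.3911, 9.4422)
link 3: phi[3] = 115 + -10 + 110 + 60 = 275 deg
  cos(275 deg) = 0.0872, sin(275 deg) = -0.9962
  joint[4] = (-4.3911, 9.4422) + 9.1 * (0.0872, -0.9962) = (-4.3911 + 0.7931, 9.4422 + -9.0654) = (-3.5980, 0.3768)
End effector: (-3.5980, 0.3768)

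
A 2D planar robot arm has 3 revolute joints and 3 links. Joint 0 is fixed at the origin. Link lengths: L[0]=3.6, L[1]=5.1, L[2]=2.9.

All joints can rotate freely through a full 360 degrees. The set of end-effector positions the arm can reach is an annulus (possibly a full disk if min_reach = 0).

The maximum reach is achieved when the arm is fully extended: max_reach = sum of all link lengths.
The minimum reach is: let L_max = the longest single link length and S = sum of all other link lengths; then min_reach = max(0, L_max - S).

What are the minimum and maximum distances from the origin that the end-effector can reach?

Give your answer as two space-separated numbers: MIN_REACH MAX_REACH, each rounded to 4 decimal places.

Link lengths: [3.6, 5.1, 2.9]
max_reach = 3.6 + 5.1 + 2.9 = 11.6
L_max = max([3.6, 5.1, 2.9]) = 5.1
S (sum of others) = 11.6 - 5.1 = 6.5
min_reach = max(0, 5.1 - 6.5) = max(0, -1.4) = 0

Answer: 0.0000 11.6000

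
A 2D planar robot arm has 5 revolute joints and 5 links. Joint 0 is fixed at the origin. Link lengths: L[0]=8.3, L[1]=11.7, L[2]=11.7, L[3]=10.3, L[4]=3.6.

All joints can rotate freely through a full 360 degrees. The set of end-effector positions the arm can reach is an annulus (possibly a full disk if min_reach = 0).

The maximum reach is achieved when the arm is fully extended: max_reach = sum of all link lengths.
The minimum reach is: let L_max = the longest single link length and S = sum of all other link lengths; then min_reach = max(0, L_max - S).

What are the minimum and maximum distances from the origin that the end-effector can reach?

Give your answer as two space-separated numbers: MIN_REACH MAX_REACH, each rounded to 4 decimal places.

Link lengths: [8.3, 11.7, 11.7, 10.3, 3.6]
max_reach = 8.3 + 11.7 + 11.7 + 10.3 + 3.6 = 45.6
L_max = max([8.3, 11.7, 11.7, 10.3, 3.6]) = 11.7
S (sum of others) = 45.6 - 11.7 = 33.9
min_reach = max(0, 11.7 - 33.9) = max(0, -22.2) = 0

Answer: 0.0000 45.6000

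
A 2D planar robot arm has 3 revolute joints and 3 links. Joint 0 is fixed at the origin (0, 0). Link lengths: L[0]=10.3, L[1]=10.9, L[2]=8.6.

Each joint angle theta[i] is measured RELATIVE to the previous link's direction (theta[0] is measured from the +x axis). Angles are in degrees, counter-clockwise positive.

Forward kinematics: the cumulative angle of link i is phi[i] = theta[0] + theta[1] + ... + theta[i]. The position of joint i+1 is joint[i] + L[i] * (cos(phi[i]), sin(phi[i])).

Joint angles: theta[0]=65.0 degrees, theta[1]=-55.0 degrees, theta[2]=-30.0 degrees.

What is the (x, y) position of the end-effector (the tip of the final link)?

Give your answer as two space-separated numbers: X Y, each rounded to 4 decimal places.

joint[0] = (0.0000, 0.0000)  (base)
link 0: phi[0] = 65 = 65 deg
  cos(65 deg) = 0.4226, sin(65 deg) = 0.9063
  joint[1] = (0.0000, 0.0000) + 10.3 * (0.4226, 0.9063) = (0.0000 + 4.3530, 0.0000 + 9.3350) = (4.3530, 9.3350)
link 1: phi[1] = 65 + -55 = 10 deg
  cos(10 deg) = 0.9848, sin(10 deg) = 0.1736
  joint[2] = (4.3530, 9.3350) + 10.9 * (0.9848, 0.1736) = (4.3530 + 10.7344, 9.3350 + 1.8928) = (15.0874, 11.2277)
link 2: phi[2] = 65 + -55 + -30 = -20 deg
  cos(-20 deg) = 0.9397, sin(-20 deg) = -0.3420
  joint[3] = (15.0874, 11.2277) + 8.6 * (0.9397, -0.3420) = (15.0874 + 8.0814, 11.2277 + -2.9414) = (23.1687, 8.2864)
End effector: (23.1687, 8.2864)

Answer: 23.1687 8.2864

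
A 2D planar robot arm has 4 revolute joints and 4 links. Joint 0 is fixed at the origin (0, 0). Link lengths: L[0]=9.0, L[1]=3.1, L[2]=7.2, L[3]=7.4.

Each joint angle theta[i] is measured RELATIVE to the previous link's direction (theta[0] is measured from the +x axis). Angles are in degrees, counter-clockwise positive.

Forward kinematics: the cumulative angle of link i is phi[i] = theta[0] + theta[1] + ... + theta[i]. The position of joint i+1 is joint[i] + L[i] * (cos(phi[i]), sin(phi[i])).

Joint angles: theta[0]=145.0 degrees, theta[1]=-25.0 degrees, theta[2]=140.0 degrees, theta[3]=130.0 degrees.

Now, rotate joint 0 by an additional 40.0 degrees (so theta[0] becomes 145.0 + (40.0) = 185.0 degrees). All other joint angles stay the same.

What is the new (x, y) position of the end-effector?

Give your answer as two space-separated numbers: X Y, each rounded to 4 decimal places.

joint[0] = (0.0000, 0.0000)  (base)
link 0: phi[0] = 185 = 185 deg
  cos(185 deg) = -0.9962, sin(185 deg) = -0.0872
  joint[1] = (0.0000, 0.0000) + 9 * (-0.9962, -0.0872) = (0.0000 + -8.9658, 0.0000 + -0.7844) = (-8.9658, -0.7844)
link 1: phi[1] = 185 + -25 = 160 deg
  cos(160 deg) = -0.9397, sin(160 deg) = 0.3420
  joint[2] = (-8.9658, -0.7844) + 3.1 * (-0.9397, 0.3420) = (-8.9658 + -2.9130, -0.7844 + 1.0603) = (-11.8788, 0.2759)
link 2: phi[2] = 185 + -25 + 140 = 300 deg
  cos(300 deg) = 0.5000, sin(300 deg) = -0.8660
  joint[3] = (-11.8788, 0.2759) + 7.2 * (0.5000, -0.8660) = (-11.8788 + 3.6000, 0.2759 + -6.2354) = (-8.2788, -5.9595)
link 3: phi[3] = 185 + -25 + 140 + 130 = 430 deg
  cos(430 deg) = 0.3420, sin(430 deg) = 0.9397
  joint[4] = (-8.2788, -5.9595) + 7.4 * (0.3420, 0.9397) = (-8.2788 + 2.5309, -5.9595 + 6.9537) = (-5.7479, 0.9942)
End effector: (-5.7479, 0.9942)

Answer: -5.7479 0.9942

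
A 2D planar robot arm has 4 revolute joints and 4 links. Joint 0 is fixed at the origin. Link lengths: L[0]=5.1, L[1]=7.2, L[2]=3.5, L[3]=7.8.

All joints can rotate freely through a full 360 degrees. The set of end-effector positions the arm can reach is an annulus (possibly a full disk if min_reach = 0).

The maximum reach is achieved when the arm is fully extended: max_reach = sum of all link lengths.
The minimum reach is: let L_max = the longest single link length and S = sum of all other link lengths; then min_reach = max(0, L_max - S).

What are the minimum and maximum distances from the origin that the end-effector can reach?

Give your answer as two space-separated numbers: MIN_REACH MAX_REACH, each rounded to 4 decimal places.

Link lengths: [5.1, 7.2, 3.5, 7.8]
max_reach = 5.1 + 7.2 + 3.5 + 7.8 = 23.6
L_max = max([5.1, 7.2, 3.5, 7.8]) = 7.8
S (sum of others) = 23.6 - 7.8 = 15.8
min_reach = max(0, 7.8 - 15.8) = max(0, -8) = 0

Answer: 0.0000 23.6000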